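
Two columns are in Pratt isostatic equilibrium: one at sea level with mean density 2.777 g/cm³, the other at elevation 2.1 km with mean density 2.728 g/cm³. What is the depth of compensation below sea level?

ρ_ref D = ρ (D + h) → D (ρ_ref − ρ) = ρ h.
D = ρ h/(ρ_ref − ρ) = 2.728 × 2.1 km/(2.777 − 2.728) = 117 km.

117 km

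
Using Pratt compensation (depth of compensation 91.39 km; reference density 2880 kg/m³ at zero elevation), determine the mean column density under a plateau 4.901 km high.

Pratt balance: ρ_ref D = ρ (D + h).
ρ = ρ_ref D/(D + h) = 2880 × 91.39 km/(91.39 km + 4.901 km) = 2730 kg/m³.

2730 kg/m³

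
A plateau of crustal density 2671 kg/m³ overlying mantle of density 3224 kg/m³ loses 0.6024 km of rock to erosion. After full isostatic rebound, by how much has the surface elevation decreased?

Rebound u = e ρ_c/ρ_m = 0.6024 km × 2671/3224 = 0.4991 km.
Net surface drop = e − u = 0.6024 km − 0.4991 km = e (ρ_m − ρ_c)/ρ_m = 0.103 km.

0.103 km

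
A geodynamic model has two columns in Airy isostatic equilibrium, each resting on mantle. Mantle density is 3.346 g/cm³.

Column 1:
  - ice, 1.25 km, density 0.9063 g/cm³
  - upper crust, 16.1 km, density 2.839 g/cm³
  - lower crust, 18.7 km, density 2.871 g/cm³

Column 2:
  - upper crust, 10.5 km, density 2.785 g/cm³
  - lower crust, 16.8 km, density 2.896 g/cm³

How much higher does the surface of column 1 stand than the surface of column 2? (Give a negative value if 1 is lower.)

1.99 km

For any compensation level in the mantle, the mantle terms cancel and isostasy reduces to e = (Σt_1 − Σt_2) − (Σ(ρt)_1 − Σ(ρt)_2) / ρ_m.
Σt_1 = 36.05 km; Σt_2 = 27.3 km; Σ(ρt)_1 = 100.528475; Σ(ρt)_2 = 77.8953 (in km·g/cm³).
e = (36.05 − 27.3) − (100.528475 − 77.8953) / 3.346 = 1.99 km.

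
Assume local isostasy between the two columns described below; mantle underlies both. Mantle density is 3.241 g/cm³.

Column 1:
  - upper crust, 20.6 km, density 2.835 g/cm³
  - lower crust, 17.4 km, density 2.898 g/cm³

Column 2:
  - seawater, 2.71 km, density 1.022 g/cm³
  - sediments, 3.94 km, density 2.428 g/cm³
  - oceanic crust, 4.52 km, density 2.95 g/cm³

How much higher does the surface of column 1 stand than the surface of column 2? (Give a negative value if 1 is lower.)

1.17 km

For any compensation level in the mantle, the mantle terms cancel and isostasy reduces to e = (Σt_1 − Σt_2) − (Σ(ρt)_1 − Σ(ρt)_2) / ρ_m.
Σt_1 = 38 km; Σt_2 = 11.17 km; Σ(ρt)_1 = 108.8262; Σ(ρt)_2 = 25.66994 (in km·g/cm³).
e = (38 − 11.17) − (108.8262 − 25.66994) / 3.241 = 1.17 km.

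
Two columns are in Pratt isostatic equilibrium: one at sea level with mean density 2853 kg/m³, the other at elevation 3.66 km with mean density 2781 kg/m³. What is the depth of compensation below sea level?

141 km

ρ_ref D = ρ (D + h) → D (ρ_ref − ρ) = ρ h.
D = ρ h/(ρ_ref − ρ) = 2781 × 3.66 km/(2853 − 2781) = 141 km.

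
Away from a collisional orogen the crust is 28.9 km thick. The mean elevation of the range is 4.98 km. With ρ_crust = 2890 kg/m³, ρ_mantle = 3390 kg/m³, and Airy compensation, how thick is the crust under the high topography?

62.7 km

Root depth r = h ρ_c / (ρ_m − ρ_c) = 4.98 km × 2890 / 500 = 28.78 km.
Total thickness = T + h + r = 28.9 km + 4.98 km + 28.78 km = 62.7 km.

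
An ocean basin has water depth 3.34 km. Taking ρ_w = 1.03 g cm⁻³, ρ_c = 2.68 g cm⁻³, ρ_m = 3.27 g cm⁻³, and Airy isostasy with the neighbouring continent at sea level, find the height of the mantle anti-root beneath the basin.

In Airy isostatic equilibrium: replacing crust with seawater at the top is compensated by replacing crust with mantle at the base: d (ρ_c − ρ_w) = a (ρ_m − ρ_c).
a = d (ρ_c − ρ_w)/(ρ_m − ρ_c) = 3.34 km × 1.65/0.59 = 9.34 km.

9.34 km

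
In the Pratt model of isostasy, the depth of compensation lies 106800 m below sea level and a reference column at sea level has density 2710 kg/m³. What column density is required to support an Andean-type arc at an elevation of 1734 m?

Pratt balance: ρ_ref D = ρ (D + h).
ρ = ρ_ref D/(D + h) = 2710 × 106800 m/(106800 m + 1734 m) = 2670 kg/m³.

2670 kg/m³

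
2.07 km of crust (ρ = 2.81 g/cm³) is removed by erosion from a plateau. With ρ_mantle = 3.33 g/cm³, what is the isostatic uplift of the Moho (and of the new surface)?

Unloading: uplift u = e ρ_c/ρ_m = 2.07 km × 2.81/3.33 = 1.75 km.

1.75 km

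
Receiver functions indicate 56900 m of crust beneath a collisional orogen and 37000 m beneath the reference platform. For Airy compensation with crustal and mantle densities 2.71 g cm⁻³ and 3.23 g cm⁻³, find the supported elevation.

3200 m

Excess crust Δ = 56900 m − 37000 m = 19900 m, split between elevation h and root r with h + r = Δ.
Airy balance ρ_c h = (ρ_m − ρ_c) r gives r = h ρ_c/(ρ_m − ρ_c), so h (1 + ρ_c/(ρ_m − ρ_c)) = Δ, i.e. h = Δ (ρ_m − ρ_c)/ρ_m.
h = 19900 m × 0.52/3.23 = 3200 m.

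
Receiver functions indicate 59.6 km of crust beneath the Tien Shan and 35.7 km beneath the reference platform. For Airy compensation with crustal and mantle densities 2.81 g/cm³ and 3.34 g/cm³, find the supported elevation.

Excess crust Δ = 59.6 km − 35.7 km = 23.9 km, split between elevation h and root r with h + r = Δ.
Airy balance ρ_c h = (ρ_m − ρ_c) r gives r = h ρ_c/(ρ_m − ρ_c), so h (1 + ρ_c/(ρ_m − ρ_c)) = Δ, i.e. h = Δ (ρ_m − ρ_c)/ρ_m.
h = 23.9 km × 0.53/3.34 = 3.79 km.

3.79 km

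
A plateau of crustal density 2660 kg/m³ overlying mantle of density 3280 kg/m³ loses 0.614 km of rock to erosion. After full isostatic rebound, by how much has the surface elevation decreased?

0.116 km

Rebound u = e ρ_c/ρ_m = 0.614 km × 2660/3280 = 0.4979 km.
Net surface drop = e − u = 0.614 km − 0.4979 km = e (ρ_m − ρ_c)/ρ_m = 0.116 km.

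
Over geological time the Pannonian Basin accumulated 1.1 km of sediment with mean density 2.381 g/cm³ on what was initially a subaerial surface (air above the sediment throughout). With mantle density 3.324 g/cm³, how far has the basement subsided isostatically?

Subaerial load: s = t ρ_sed / ρ_m = 1.1 km × 2.381/3.324 = 0.788 km.

0.788 km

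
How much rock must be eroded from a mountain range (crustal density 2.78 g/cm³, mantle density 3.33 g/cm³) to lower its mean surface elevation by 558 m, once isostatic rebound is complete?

Net drop Δ = e − u = e − e ρ_c/ρ_m = e (ρ_m − ρ_c)/ρ_m.
e = Δ ρ_m/(ρ_m − ρ_c) = 558 m × 3.33/0.55 = 3380 m.

3380 m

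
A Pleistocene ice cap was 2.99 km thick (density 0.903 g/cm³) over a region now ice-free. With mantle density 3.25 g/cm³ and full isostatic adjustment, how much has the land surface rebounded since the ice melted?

0.831 km

Removing the load lets mantle flow back in; uplift u satisfies ρ_ice t = ρ_m u.
u = t ρ_ice/ρ_m = 2.99 km × 0.903/3.25 = 0.831 km.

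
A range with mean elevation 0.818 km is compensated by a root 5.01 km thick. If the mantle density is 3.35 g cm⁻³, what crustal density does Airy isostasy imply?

2.88 g cm⁻³

ρ_c h = (ρ_m − ρ_c) r → ρ_c (h + r) = ρ_m r → ρ_c = ρ_m r / (h + r).
ρ_c = 3.35 × 5.01 km / (0.818 km + 5.01 km) = 2.88 g cm⁻³.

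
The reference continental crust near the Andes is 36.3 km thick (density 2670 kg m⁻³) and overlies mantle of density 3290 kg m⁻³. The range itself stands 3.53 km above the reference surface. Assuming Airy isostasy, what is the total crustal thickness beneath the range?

55 km

Root depth r = h ρ_c / (ρ_m − ρ_c) = 3.53 km × 2670 / 620 = 15.2 km.
Total thickness = T + h + r = 36.3 km + 3.53 km + 15.2 km = 55 km.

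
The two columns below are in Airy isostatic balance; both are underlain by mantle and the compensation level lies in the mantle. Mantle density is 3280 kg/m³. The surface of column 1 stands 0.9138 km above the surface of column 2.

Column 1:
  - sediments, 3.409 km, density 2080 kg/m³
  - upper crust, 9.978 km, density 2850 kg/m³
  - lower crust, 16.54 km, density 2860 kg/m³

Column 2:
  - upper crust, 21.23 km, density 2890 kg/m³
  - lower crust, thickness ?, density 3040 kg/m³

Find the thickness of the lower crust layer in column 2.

Take the compensation level at the base of the deeper column (depth z_c below the surface of column 1) and equate Σ ρ_i t_i down to z_c; mantle fills any gap and the z_c terms cancel.
Column 1: 3.409×2080 + 9.978×2850 + 16.54×2860 + (z_c − 29.927)×3280
Column 2: 0.9138×0 + 21.23×2890 + x×3040 + (z_c − 0.9138 − 21.23 − x)×3280
The z_c×3280 term appears on both sides and cancels. Collect the known terms of each column as K = Σ(ρt)_known − 3280 × (depth of known layers): K_1 = 82832.42 − 3280×29.927 = −15328.14; K_2 = 61354.7 − 3280×(0.9138 + 21.23) = −11276.964.
Balance: K_1 = K_2 − x×(3280 − 3040), so x = (K_2 − K_1)/(3280 − 3040) = 4051.18/240 = 16.9 km.

16.9 km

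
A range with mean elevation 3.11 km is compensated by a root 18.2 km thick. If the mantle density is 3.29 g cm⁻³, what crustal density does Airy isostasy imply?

2.81 g cm⁻³

ρ_c h = (ρ_m − ρ_c) r → ρ_c (h + r) = ρ_m r → ρ_c = ρ_m r / (h + r).
ρ_c = 3.29 × 18.2 km / (3.11 km + 18.2 km) = 2.81 g cm⁻³.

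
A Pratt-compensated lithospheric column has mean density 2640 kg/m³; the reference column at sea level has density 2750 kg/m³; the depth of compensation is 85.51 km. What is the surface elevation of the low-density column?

3.56 km

ρ_ref D = ρ (D + h) → h = D (ρ_ref − ρ)/ρ.
h = 85.51 km × (2750 − 2640)/2640 = 3.56 km.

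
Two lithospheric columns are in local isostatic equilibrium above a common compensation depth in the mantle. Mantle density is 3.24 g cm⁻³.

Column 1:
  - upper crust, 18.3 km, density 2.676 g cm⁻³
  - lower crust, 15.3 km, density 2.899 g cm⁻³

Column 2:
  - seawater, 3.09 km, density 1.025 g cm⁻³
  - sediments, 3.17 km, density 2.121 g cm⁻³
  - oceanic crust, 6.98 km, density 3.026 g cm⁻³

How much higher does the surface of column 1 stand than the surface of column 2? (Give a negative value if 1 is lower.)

For any compensation level in the mantle, the mantle terms cancel and isostasy reduces to e = (Σt_1 − Σt_2) − (Σ(ρt)_1 − Σ(ρt)_2) / ρ_m.
Σt_1 = 33.6 km; Σt_2 = 13.24 km; Σ(ρt)_1 = 93.3255; Σ(ρt)_2 = 31.0123 (in km·g cm⁻³).
e = (33.6 − 13.24) − (93.3255 − 31.0123) / 3.24 = 1.13 km.

1.13 km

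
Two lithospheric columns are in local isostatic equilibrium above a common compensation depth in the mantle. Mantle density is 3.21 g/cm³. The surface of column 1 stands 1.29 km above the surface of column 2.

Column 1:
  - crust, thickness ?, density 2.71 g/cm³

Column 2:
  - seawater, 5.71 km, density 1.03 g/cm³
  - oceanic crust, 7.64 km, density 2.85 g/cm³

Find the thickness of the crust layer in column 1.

38.7 km

Take the compensation level at the base of the deeper column (depth z_c below the surface of column 1) and equate Σ ρ_i t_i down to z_c; mantle fills any gap and the z_c terms cancel.
Column 1: x×2.71 + (z_c − 0 − x)×3.21
Column 2: 1.29×0 + 5.71×1.03 + 7.64×2.85 + (z_c − 1.29 − 13.35)×3.21
The z_c×3.21 term appears on both sides and cancels. Collect the known terms of each column as K = Σ(ρt)_known − 3.21 × (depth of known layers): K_1 = 0 − 3.21×0 = 0; K_2 = 27.6553 − 3.21×(1.29 + 13.35) = −19.3391.
Balance: K_1 − x×(3.21 − 2.71) = K_2, so x = (K_1 − K_2)/(3.21 − 2.71) = 19.3391/0.5 = 38.7 km.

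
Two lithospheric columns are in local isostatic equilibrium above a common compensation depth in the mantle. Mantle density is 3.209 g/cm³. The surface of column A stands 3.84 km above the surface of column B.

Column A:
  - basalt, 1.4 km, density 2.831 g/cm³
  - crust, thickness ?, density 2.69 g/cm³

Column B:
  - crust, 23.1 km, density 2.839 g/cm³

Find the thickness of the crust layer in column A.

39.2 km

Take the compensation level at the base of the deeper column (depth z_c below the surface of column A) and equate Σ ρ_i t_i down to z_c; mantle fills any gap and the z_c terms cancel.
Column A: 1.4×2.831 + x×2.69 + (z_c − 1.4 − x)×3.209
Column B: 3.84×0 + 23.1×2.839 + (z_c − 3.84 − 23.1)×3.209
The z_c×3.209 term appears on both sides and cancels. Collect the known terms of each column as K = Σ(ρt)_known − 3.209 × (depth of known layers): K_A = 3.9634 − 3.209×1.4 = −0.5292; K_B = 65.5809 − 3.209×(3.84 + 23.1) = −20.86956.
Balance: K_A − x×(3.209 − 2.69) = K_B, so x = (K_A − K_B)/(3.209 − 2.69) = 20.3404/0.519 = 39.2 km.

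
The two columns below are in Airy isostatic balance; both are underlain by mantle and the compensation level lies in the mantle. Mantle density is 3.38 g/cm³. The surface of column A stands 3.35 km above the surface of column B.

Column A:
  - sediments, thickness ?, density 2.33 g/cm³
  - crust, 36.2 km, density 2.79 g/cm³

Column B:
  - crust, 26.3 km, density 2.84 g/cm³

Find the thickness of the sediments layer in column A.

Take the compensation level at the base of the deeper column (depth z_c below the surface of column A) and equate Σ ρ_i t_i down to z_c; mantle fills any gap and the z_c terms cancel.
Column A: x×2.33 + 36.2×2.79 + (z_c − 36.2 − x)×3.38
Column B: 3.35×0 + 26.3×2.84 + (z_c − 3.35 − 26.3)×3.38
The z_c×3.38 term appears on both sides and cancels. Collect the known terms of each column as K = Σ(ρt)_known − 3.38 × (depth of known layers): K_A = 100.998 − 3.38×36.2 = −21.358; K_B = 74.692 − 3.38×(3.35 + 26.3) = −25.525.
Balance: K_A − x×(3.38 − 2.33) = K_B, so x = (K_A − K_B)/(3.38 − 2.33) = 4.167/1.05 = 3.97 km.

3.97 km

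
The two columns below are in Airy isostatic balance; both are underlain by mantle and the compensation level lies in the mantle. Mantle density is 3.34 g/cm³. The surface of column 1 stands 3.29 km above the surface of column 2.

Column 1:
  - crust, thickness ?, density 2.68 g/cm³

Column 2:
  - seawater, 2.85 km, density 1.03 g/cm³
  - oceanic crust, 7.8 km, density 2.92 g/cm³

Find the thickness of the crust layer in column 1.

31.6 km

Take the compensation level at the base of the deeper column (depth z_c below the surface of column 1) and equate Σ ρ_i t_i down to z_c; mantle fills any gap and the z_c terms cancel.
Column 1: x×2.68 + (z_c − 0 − x)×3.34
Column 2: 3.29×0 + 2.85×1.03 + 7.8×2.92 + (z_c − 3.29 − 10.65)×3.34
The z_c×3.34 term appears on both sides and cancels. Collect the known terms of each column as K = Σ(ρt)_known − 3.34 × (depth of known layers): K_1 = 0 − 3.34×0 = 0; K_2 = 25.7115 − 3.34×(3.29 + 10.65) = −20.8481.
Balance: K_1 − x×(3.34 − 2.68) = K_2, so x = (K_1 − K_2)/(3.34 − 2.68) = 20.8481/0.66 = 31.6 km.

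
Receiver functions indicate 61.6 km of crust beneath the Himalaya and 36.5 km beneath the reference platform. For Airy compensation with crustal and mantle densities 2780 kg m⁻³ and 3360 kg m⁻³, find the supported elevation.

Excess crust Δ = 61.6 km − 36.5 km = 25.1 km, split between elevation h and root r with h + r = Δ.
Airy balance ρ_c h = (ρ_m − ρ_c) r gives r = h ρ_c/(ρ_m − ρ_c), so h (1 + ρ_c/(ρ_m − ρ_c)) = Δ, i.e. h = Δ (ρ_m − ρ_c)/ρ_m.
h = 25.1 km × 580/3360 = 4.33 km.

4.33 km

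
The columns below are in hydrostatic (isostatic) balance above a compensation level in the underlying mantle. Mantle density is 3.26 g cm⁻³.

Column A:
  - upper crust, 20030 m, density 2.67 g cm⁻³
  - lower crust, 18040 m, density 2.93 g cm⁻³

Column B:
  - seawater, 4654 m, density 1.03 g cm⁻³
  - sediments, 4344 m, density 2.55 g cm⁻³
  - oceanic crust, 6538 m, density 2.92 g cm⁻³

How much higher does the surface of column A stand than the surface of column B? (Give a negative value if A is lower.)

640 m

For any compensation level in the mantle, the mantle terms cancel and isostasy reduces to e = (Σt_A − Σt_B) − (Σ(ρt)_A − Σ(ρt)_B) / ρ_m.
Σt_A = 38070 m; Σt_B = 15536 m; Σ(ρt)_A = 106337.3; Σ(ρt)_B = 34961.78 (in m·g cm⁻³).
e = (38070 − 15536) − (106337.3 − 34961.78) / 3.26 = 640 m.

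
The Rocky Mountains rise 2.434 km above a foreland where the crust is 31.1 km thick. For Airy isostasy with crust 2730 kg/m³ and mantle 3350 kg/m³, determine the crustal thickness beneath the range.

44.3 km

Root depth r = h ρ_c / (ρ_m − ρ_c) = 2.434 km × 2730 / 620 = 10.72 km.
Total thickness = T + h + r = 31.1 km + 2.434 km + 10.72 km = 44.3 km.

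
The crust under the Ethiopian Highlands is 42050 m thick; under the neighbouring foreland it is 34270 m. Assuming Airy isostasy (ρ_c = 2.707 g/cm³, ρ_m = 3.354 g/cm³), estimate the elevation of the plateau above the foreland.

1500 m

Excess crust Δ = 42050 m − 34270 m = 7780 m, split between elevation h and root r with h + r = Δ.
Airy balance ρ_c h = (ρ_m − ρ_c) r gives r = h ρ_c/(ρ_m − ρ_c), so h (1 + ρ_c/(ρ_m − ρ_c)) = Δ, i.e. h = Δ (ρ_m − ρ_c)/ρ_m.
h = 7780 m × 0.647/3.354 = 1500 m.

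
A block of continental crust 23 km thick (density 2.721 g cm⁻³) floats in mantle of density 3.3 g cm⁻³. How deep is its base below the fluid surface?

19 km

Draft d = t ρ_obj/ρ_fluid = 23 km × 2.721/3.3 = 19 km.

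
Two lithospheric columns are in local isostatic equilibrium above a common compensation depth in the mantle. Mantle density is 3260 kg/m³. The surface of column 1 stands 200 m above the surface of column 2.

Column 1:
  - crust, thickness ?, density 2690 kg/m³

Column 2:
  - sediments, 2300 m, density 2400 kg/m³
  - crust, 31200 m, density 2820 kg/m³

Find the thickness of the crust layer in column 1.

Take the compensation level at the base of the deeper column (depth z_c below the surface of column 1) and equate Σ ρ_i t_i down to z_c; mantle fills any gap and the z_c terms cancel.
Column 1: x×2690 + (z_c − 0 − x)×3260
Column 2: 200×0 + 2300×2400 + 31200×2820 + (z_c − 200 − 33500)×3260
The z_c×3260 term appears on both sides and cancels. Collect the known terms of each column as K = Σ(ρt)_known − 3260 × (depth of known layers): K_1 = 0 − 3260×0 = 0; K_2 = 93504000 − 3260×(200 + 33500) = −16358000.
Balance: K_1 − x×(3260 − 2690) = K_2, so x = (K_1 − K_2)/(3260 − 2690) = 16358000/570 = 28700 m.

28700 m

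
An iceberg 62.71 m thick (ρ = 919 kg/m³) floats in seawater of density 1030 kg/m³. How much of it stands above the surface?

6.76 m

Floating equilibrium: submerged depth d = t ρ_obj/ρ_fluid = 62.71 m × 919/1030 = 55.95 m.
Freeboard = t − d = 62.71 m − 55.95 m = 6.76 m.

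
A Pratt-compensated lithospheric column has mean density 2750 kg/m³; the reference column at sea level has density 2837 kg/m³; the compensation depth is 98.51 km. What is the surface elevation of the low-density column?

ρ_ref D = ρ (D + h) → h = D (ρ_ref − ρ)/ρ.
h = 98.51 km × (2837 − 2750)/2750 = 3.12 km.

3.12 km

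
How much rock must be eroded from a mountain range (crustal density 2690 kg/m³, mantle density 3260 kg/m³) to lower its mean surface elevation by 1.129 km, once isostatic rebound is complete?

6.46 km

Net drop Δ = e − u = e − e ρ_c/ρ_m = e (ρ_m − ρ_c)/ρ_m.
e = Δ ρ_m/(ρ_m − ρ_c) = 1.129 km × 3260/570 = 6.46 km.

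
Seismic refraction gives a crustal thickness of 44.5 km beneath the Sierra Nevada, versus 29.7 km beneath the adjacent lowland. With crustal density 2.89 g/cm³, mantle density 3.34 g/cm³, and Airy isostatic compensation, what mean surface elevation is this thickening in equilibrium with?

Excess crust Δ = 44.5 km − 29.7 km = 14.8 km, split between elevation h and root r with h + r = Δ.
Airy balance ρ_c h = (ρ_m − ρ_c) r gives r = h ρ_c/(ρ_m − ρ_c), so h (1 + ρ_c/(ρ_m − ρ_c)) = Δ, i.e. h = Δ (ρ_m − ρ_c)/ρ_m.
h = 14.8 km × 0.45/3.34 = 1.99 km.

1.99 km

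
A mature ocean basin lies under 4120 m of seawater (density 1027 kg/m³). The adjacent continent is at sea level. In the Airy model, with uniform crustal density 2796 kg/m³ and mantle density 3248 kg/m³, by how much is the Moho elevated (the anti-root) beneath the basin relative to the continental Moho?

In Airy isostatic equilibrium: replacing crust with seawater at the top is compensated by replacing crust with mantle at the base: d (ρ_c − ρ_w) = a (ρ_m − ρ_c).
a = d (ρ_c − ρ_w)/(ρ_m − ρ_c) = 4120 m × 1769/452 = 16100 m.

16100 m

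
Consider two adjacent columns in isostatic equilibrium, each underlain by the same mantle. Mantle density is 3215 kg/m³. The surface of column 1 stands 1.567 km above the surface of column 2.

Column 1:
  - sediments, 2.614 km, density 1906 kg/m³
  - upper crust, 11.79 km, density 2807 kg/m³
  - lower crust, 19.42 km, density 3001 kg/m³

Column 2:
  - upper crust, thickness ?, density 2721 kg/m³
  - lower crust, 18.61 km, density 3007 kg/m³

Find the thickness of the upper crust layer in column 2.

Take the compensation level at the base of the deeper column (depth z_c below the surface of column 1) and equate Σ ρ_i t_i down to z_c; mantle fills any gap and the z_c terms cancel.
Column 1: 2.614×1906 + 11.79×2807 + 19.42×3001 + (z_c − 33.824)×3215
Column 2: 1.567×0 + x×2721 + 18.61×3007 + (z_c − 1.567 − 18.61 − x)×3215
The z_c×3215 term appears on both sides and cancels. Collect the known terms of each column as K = Σ(ρt)_known − 3215 × (depth of known layers): K_1 = 96356.234 − 3215×33.824 = −12387.926; K_2 = 55960.27 − 3215×(1.567 + 18.61) = −8908.785.
Balance: K_1 = K_2 − x×(3215 − 2721), so x = (K_2 − K_1)/(3215 − 2721) = 3479.14/494 = 7.04 km.

7.04 km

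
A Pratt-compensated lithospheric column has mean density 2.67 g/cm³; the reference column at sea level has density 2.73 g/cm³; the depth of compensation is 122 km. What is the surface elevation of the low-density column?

2.74 km

ρ_ref D = ρ (D + h) → h = D (ρ_ref − ρ)/ρ.
h = 122 km × (2.73 − 2.67)/2.67 = 2.74 km.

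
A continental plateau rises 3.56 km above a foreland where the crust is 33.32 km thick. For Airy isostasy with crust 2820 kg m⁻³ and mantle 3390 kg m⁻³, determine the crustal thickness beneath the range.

Root depth r = h ρ_c / (ρ_m − ρ_c) = 3.56 km × 2820 / 570 = 17.61 km.
Total thickness = T + h + r = 33.32 km + 3.56 km + 17.61 km = 54.5 km.

54.5 km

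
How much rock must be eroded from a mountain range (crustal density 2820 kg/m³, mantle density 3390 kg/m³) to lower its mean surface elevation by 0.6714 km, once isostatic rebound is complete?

Net drop Δ = e − u = e − e ρ_c/ρ_m = e (ρ_m − ρ_c)/ρ_m.
e = Δ ρ_m/(ρ_m − ρ_c) = 0.6714 km × 3390/570 = 3.99 km.

3.99 km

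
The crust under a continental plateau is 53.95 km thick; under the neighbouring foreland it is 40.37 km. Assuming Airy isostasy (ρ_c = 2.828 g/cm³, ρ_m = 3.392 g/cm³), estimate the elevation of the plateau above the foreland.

2.26 km

Excess crust Δ = 53.95 km − 40.37 km = 13.58 km, split between elevation h and root r with h + r = Δ.
Airy balance ρ_c h = (ρ_m − ρ_c) r gives r = h ρ_c/(ρ_m − ρ_c), so h (1 + ρ_c/(ρ_m − ρ_c)) = Δ, i.e. h = Δ (ρ_m − ρ_c)/ρ_m.
h = 13.58 km × 0.564/3.392 = 2.26 km.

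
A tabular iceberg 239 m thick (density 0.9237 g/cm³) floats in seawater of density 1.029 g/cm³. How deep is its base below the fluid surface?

Draft d = t ρ_obj/ρ_fluid = 239 m × 0.9237/1.029 = 215 m.

215 m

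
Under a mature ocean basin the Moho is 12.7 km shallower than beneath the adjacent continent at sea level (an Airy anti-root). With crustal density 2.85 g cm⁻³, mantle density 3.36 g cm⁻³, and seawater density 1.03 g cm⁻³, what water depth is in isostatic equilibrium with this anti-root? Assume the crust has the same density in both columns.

3.56 km

Replacing a thickness d of crust by seawater at the top must be balanced by replacing crust with mantle at the base: d (ρ_c − ρ_w) = a (ρ_m − ρ_c).
d = a (ρ_m − ρ_c)/(ρ_c − ρ_w) = 12.7 km × 0.51/1.82 = 3.56 km.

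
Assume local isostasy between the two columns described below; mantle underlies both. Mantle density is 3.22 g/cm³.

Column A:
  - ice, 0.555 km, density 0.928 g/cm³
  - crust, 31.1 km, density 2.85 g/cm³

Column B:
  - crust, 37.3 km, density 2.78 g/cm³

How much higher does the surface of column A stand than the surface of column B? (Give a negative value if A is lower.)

For any compensation level in the mantle, the mantle terms cancel and isostasy reduces to e = (Σt_A − Σt_B) − (Σ(ρt)_A − Σ(ρt)_B) / ρ_m.
Σt_A = 31.655 km; Σt_B = 37.3 km; Σ(ρt)_A = 89.15004; Σ(ρt)_B = 103.694 (in km·g/cm³).
e = (31.655 − 37.3) − (89.15004 − 103.694) / 3.22 = −1.13 km.

−1.13 km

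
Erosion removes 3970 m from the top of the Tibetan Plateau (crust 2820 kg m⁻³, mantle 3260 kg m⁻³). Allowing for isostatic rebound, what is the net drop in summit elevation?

536 m

Rebound u = e ρ_c/ρ_m = 3970 m × 2820/3260 = 3434 m.
Net surface drop = e − u = 3970 m − 3434 m = e (ρ_m − ρ_c)/ρ_m = 536 m.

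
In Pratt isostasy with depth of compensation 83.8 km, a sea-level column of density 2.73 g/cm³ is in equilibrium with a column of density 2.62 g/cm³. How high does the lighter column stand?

ρ_ref D = ρ (D + h) → h = D (ρ_ref − ρ)/ρ.
h = 83.8 km × (2.73 − 2.62)/2.62 = 3.52 km.

3.52 km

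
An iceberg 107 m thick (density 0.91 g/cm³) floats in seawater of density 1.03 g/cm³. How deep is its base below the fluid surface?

Draft d = t ρ_obj/ρ_fluid = 107 m × 0.91/1.03 = 94.5 m.

94.5 m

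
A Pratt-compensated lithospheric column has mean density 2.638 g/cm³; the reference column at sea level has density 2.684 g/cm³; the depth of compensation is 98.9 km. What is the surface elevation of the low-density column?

ρ_ref D = ρ (D + h) → h = D (ρ_ref − ρ)/ρ.
h = 98.9 km × (2.684 − 2.638)/2.638 = 1.72 km.

1.72 km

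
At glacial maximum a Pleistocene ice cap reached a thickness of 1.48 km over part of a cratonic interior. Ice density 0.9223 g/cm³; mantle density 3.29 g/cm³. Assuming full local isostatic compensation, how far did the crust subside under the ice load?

By Archimedes' principle applied to the lithosphere: the ice load ρ_ice t is balanced by mantle displaced below, ρ_m s.
s = t ρ_ice / ρ_m = 1.48 km × 0.9223/3.29 = 0.415 km.

0.415 km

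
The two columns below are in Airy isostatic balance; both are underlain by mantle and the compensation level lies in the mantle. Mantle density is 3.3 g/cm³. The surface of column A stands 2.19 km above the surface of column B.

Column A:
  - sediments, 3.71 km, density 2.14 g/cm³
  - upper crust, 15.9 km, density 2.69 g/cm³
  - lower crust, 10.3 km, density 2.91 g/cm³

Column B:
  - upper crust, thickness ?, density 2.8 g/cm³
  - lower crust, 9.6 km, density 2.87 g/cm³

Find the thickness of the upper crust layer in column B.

13.3 km

Take the compensation level at the base of the deeper column (depth z_c below the surface of column A) and equate Σ ρ_i t_i down to z_c; mantle fills any gap and the z_c terms cancel.
Column A: 3.71×2.14 + 15.9×2.69 + 10.3×2.91 + (z_c − 29.91)×3.3
Column B: 2.19×0 + x×2.8 + 9.6×2.87 + (z_c − 2.19 − 9.6 − x)×3.3
The z_c×3.3 term appears on both sides and cancels. Collect the known terms of each column as K = Σ(ρt)_known − 3.3 × (depth of known layers): K_A = 80.6834 − 3.3×29.91 = −18.0196; K_B = 27.552 − 3.3×(2.19 + 9.6) = −11.355.
Balance: K_A = K_B − x×(3.3 − 2.8), so x = (K_B − K_A)/(3.3 − 2.8) = 6.6646/0.5 = 13.3 km.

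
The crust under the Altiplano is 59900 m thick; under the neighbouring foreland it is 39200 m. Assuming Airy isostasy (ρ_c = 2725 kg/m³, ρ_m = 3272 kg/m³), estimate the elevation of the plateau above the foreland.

Excess crust Δ = 59900 m − 39200 m = 20700 m, split between elevation h and root r with h + r = Δ.
Airy balance ρ_c h = (ρ_m − ρ_c) r gives r = h ρ_c/(ρ_m − ρ_c), so h (1 + ρ_c/(ρ_m − ρ_c)) = Δ, i.e. h = Δ (ρ_m − ρ_c)/ρ_m.
h = 20700 m × 547/3272 = 3460 m.

3460 m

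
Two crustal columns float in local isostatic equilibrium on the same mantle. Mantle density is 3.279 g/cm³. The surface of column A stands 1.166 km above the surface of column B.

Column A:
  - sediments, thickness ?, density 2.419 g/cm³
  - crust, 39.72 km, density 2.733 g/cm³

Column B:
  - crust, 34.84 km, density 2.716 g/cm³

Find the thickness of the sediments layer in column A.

2.04 km

Take the compensation level at the base of the deeper column (depth z_c below the surface of column A) and equate Σ ρ_i t_i down to z_c; mantle fills any gap and the z_c terms cancel.
Column A: x×2.419 + 39.72×2.733 + (z_c − 39.72 − x)×3.279
Column B: 1.166×0 + 34.84×2.716 + (z_c − 1.166 − 34.84)×3.279
The z_c×3.279 term appears on both sides and cancels. Collect the known terms of each column as K = Σ(ρt)_known − 3.279 × (depth of known layers): K_A = 108.55476 − 3.279×39.72 = −21.68712; K_B = 94.62544 − 3.279×(1.166 + 34.84) = −23.438234.
Balance: K_A − x×(3.279 − 2.419) = K_B, so x = (K_A − K_B)/(3.279 − 2.419) = 1.75111/0.86 = 2.04 km.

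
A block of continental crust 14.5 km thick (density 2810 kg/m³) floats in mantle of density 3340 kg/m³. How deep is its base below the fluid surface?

Draft d = t ρ_obj/ρ_fluid = 14.5 km × 2810/3340 = 12.2 km.

12.2 km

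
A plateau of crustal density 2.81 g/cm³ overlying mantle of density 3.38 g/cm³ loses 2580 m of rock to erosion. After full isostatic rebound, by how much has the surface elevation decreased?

Rebound u = e ρ_c/ρ_m = 2580 m × 2.81/3.38 = 2145 m.
Net surface drop = e − u = 2580 m − 2145 m = e (ρ_m − ρ_c)/ρ_m = 435 m.

435 m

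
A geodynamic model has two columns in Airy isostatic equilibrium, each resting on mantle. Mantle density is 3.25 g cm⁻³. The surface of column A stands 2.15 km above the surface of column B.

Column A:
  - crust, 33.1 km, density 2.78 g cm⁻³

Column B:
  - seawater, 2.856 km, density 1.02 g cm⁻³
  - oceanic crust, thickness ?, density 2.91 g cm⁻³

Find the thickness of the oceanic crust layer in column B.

Take the compensation level at the base of the deeper column (depth z_c below the surface of column A) and equate Σ ρ_i t_i down to z_c; mantle fills any gap and the z_c terms cancel.
Column A: 33.1×2.78 + (z_c − 33.1)×3.25
Column B: 2.15×0 + 2.856×1.02 + x×2.91 + (z_c − 2.15 − 2.856 − x)×3.25
The z_c×3.25 term appears on both sides and cancels. Collect the known terms of each column as K = Σ(ρt)_known − 3.25 × (depth of known layers): K_A = 92.018 − 3.25×33.1 = −15.557; K_B = 2.91312 − 3.25×(2.15 + 2.856) = −13.35638.
Balance: K_A = K_B − x×(3.25 − 2.91), so x = (K_B − K_A)/(3.25 − 2.91) = 2.20062/0.34 = 6.47 km.

6.47 km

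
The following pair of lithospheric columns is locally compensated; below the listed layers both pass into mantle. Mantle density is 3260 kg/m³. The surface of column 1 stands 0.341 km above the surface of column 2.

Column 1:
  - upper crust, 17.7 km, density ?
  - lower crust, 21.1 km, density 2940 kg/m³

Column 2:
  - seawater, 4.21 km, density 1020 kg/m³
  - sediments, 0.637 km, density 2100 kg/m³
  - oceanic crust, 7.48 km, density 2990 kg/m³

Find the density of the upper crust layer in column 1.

Take the compensation level at the base of the deeper column (depth z_c below the surface of column 1) and equate Σ ρ_i t_i down to z_c; mantle fills any gap and the z_c terms cancel.
Column 1: 17.7×ρ + 21.1×2940 + (z_c − 38.8)×3260
Column 2: 0.341×0 + 4.21×1020 + 0.637×2100 + 7.48×2990 + (z_c − 0.341 − 12.327)×3260
The z_c×3260 term appears on both sides and cancels. Collect the known terms of each column as K = Σ(ρt)_known − 3260 × (depth of known layers): K_1 = 62034 − 3260×38.8 = −64454; K_2 = 27997.1 − 3260×(0.341 + 12.327) = −13300.58.
Balance: K_1 + 17.7×ρ = K_2, so ρ = (K_2 − K_1)/17.7 = 51153.4/17.7 = 2890 kg/m³.

2890 kg/m³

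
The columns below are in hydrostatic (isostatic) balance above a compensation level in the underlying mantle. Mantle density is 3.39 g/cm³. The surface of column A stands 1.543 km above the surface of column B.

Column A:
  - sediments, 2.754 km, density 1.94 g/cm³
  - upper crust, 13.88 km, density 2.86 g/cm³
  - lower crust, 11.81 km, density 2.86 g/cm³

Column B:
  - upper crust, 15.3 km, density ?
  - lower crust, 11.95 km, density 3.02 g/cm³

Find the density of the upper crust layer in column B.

2.87 g/cm³

Take the compensation level at the base of the deeper column (depth z_c below the surface of column A) and equate Σ ρ_i t_i down to z_c; mantle fills any gap and the z_c terms cancel.
Column A: 2.754×1.94 + 13.88×2.86 + 11.81×2.86 + (z_c − 28.444)×3.39
Column B: 1.543×0 + 15.3×ρ + 11.95×3.02 + (z_c − 1.543 − 27.25)×3.39
The z_c×3.39 term appears on both sides and cancels. Collect the known terms of each column as K = Σ(ρt)_known − 3.39 × (depth of known layers): K_A = 78.81616 − 3.39×28.444 = −17.609; K_B = 36.089 − 3.39×(1.543 + 27.25) = −61.51927.
Balance: K_A = K_B + 15.3×ρ, so ρ = (K_A − K_B)/15.3 = 43.9103/15.3 = 2.87 g/cm³.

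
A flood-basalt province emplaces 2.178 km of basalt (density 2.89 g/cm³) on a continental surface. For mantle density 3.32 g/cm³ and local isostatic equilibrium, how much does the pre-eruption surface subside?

Subaerial loading: s = t ρ_load / ρ_m.
s = 2.178 km × 2.89/3.32 = 1.9 km.

1.9 km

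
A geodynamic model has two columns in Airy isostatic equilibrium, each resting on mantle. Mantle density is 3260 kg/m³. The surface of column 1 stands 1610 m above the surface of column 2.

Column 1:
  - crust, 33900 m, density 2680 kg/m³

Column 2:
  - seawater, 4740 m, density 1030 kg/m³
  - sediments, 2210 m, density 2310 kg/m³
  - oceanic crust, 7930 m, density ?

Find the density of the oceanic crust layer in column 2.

3040 kg/m³

Take the compensation level at the base of the deeper column (depth z_c below the surface of column 1) and equate Σ ρ_i t_i down to z_c; mantle fills any gap and the z_c terms cancel.
Column 1: 33900×2680 + (z_c − 33900)×3260
Column 2: 1610×0 + 4740×1030 + 2210×2310 + 7930×ρ + (z_c − 1610 − 14880)×3260
The z_c×3260 term appears on both sides and cancels. Collect the known terms of each column as K = Σ(ρt)_known − 3260 × (depth of known layers): K_1 = 90852000 − 3260×33900 = −19662000; K_2 = 9987300 − 3260×(1610 + 14880) = −43770100.
Balance: K_1 = K_2 + 7930×ρ, so ρ = (K_1 − K_2)/7930 = 24108100/7930 = 3040 kg/m³.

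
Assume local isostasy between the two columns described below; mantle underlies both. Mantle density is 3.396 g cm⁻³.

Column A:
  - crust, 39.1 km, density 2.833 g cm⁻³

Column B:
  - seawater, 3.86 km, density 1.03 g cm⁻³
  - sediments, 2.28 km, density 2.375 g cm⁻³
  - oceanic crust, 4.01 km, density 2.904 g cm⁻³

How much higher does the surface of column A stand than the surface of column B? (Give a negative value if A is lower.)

2.53 km

For any compensation level in the mantle, the mantle terms cancel and isostasy reduces to e = (Σt_A − Σt_B) − (Σ(ρt)_A − Σ(ρt)_B) / ρ_m.
Σt_A = 39.1 km; Σt_B = 10.15 km; Σ(ρt)_A = 110.7703; Σ(ρt)_B = 21.03584 (in km·g cm⁻³).
e = (39.1 − 10.15) − (110.7703 − 21.03584) / 3.396 = 2.53 km.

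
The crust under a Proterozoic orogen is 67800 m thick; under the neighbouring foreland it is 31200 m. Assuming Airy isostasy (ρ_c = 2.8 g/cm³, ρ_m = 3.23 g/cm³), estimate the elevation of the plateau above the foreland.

4870 m

Excess crust Δ = 67800 m − 31200 m = 36600 m, split between elevation h and root r with h + r = Δ.
Airy balance ρ_c h = (ρ_m − ρ_c) r gives r = h ρ_c/(ρ_m − ρ_c), so h (1 + ρ_c/(ρ_m − ρ_c)) = Δ, i.e. h = Δ (ρ_m − ρ_c)/ρ_m.
h = 36600 m × 0.43/3.23 = 4870 m.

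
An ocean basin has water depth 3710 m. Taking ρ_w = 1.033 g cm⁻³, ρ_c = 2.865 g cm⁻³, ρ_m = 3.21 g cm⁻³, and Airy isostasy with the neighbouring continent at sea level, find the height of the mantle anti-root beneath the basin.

By Archimedes' principle applied to the lithosphere: replacing crust with seawater at the top is compensated by replacing crust with mantle at the base: d (ρ_c − ρ_w) = a (ρ_m − ρ_c).
a = d (ρ_c − ρ_w)/(ρ_m − ρ_c) = 3710 m × 1.832/0.345 = 19700 m.

19700 m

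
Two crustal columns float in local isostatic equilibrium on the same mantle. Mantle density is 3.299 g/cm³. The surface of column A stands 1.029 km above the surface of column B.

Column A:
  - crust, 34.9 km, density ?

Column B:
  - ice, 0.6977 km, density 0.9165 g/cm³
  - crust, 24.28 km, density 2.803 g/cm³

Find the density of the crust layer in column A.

Take the compensation level at the base of the deeper column (depth z_c below the surface of column A) and equate Σ ρ_i t_i down to z_c; mantle fills any gap and the z_c terms cancel.
Column A: 34.9×ρ + (z_c − 34.9)×3.299
Column B: 1.029×0 + 0.6977×0.9165 + 24.28×2.803 + (z_c − 1.029 − 24.9777)×3.299
The z_c×3.299 term appears on both sides and cancels. Collect the known terms of each column as K = Σ(ρt)_known − 3.299 × (depth of known layers): K_A = 0 − 3.299×34.9 = −115.1351; K_B = 68.696282 − 3.299×(1.029 + 24.9777) = −17.0998213.
Balance: K_A + 34.9×ρ = K_B, so ρ = (K_B − K_A)/34.9 = 98.0353/34.9 = 2.81 g/cm³.

2.81 g/cm³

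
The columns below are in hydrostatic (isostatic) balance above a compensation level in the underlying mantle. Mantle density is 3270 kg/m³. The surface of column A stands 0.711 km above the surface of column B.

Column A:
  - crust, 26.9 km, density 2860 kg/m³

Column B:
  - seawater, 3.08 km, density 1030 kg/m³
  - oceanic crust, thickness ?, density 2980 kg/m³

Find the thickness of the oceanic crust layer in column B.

Take the compensation level at the base of the deeper column (depth z_c below the surface of column A) and equate Σ ρ_i t_i down to z_c; mantle fills any gap and the z_c terms cancel.
Column A: 26.9×2860 + (z_c − 26.9)×3270
Column B: 0.711×0 + 3.08×1030 + x×2980 + (z_c − 0.711 − 3.08 − x)×3270
The z_c×3270 term appears on both sides and cancels. Collect the known terms of each column as K = Σ(ρt)_known − 3270 × (depth of known layers): K_A = 76934 − 3270×26.9 = −11029; K_B = 3172.4 − 3270×(0.711 + 3.08) = −9224.17.
Balance: K_A = K_B − x×(3270 − 2980), so x = (K_B − K_A)/(3270 − 2980) = 1804.83/290 = 6.22 km.

6.22 km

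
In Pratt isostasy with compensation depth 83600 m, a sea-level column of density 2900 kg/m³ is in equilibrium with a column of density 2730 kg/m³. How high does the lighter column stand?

ρ_ref D = ρ (D + h) → h = D (ρ_ref − ρ)/ρ.
h = 83600 m × (2900 − 2730)/2730 = 5210 m.

5210 m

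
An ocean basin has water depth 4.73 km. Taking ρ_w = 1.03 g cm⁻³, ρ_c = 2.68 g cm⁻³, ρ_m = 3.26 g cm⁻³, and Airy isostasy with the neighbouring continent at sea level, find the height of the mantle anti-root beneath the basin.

Equating mass per unit area of the two columns: replacing crust with seawater at the top is compensated by replacing crust with mantle at the base: d (ρ_c − ρ_w) = a (ρ_m − ρ_c).
a = d (ρ_c − ρ_w)/(ρ_m − ρ_c) = 4.73 km × 1.65/0.58 = 13.5 km.

13.5 km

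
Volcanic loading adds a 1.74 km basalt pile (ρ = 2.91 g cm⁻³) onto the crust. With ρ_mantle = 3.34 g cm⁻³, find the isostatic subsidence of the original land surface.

Subaerial loading: s = t ρ_load / ρ_m.
s = 1.74 km × 2.91/3.34 = 1.52 km.

1.52 km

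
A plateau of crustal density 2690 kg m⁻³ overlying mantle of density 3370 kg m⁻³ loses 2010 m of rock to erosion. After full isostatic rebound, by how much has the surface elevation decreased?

406 m

Rebound u = e ρ_c/ρ_m = 2010 m × 2690/3370 = 1604 m.
Net surface drop = e − u = 2010 m − 1604 m = e (ρ_m − ρ_c)/ρ_m = 406 m.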